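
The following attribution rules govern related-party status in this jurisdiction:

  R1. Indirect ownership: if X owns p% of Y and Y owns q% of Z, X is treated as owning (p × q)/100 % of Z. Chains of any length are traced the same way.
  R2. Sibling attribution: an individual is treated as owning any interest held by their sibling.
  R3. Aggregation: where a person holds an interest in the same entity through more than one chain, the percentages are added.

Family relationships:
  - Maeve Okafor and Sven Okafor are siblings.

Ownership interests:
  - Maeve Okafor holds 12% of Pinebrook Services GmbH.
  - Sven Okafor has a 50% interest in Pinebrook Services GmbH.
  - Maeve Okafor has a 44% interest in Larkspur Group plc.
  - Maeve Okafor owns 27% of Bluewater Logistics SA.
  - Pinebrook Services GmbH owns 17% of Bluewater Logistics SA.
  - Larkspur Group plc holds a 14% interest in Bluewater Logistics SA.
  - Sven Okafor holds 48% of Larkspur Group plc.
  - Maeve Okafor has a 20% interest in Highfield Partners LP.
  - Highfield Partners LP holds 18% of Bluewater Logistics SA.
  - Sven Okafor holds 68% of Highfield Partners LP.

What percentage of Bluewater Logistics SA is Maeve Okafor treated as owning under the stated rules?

66.26%

By sibling attribution (R2), Maeve Okafor is treated as also owning Sven Okafor's interest in Pinebrook Services GmbH, giving 12% + 50% = 62%.
By sibling attribution (R2), Maeve Okafor is treated as also owning Sven Okafor's interest in Larkspur Group plc, giving 44% + 48% = 92%.
By sibling attribution (R2), Maeve Okafor is treated as also owning Sven Okafor's interest in Highfield Partners LP, giving 20% + 68% = 88%.
Chain via Pinebrook Services GmbH (R1): 62% × 17% = 10.54% of Bluewater Logistics SA.
Chain via Larkspur Group plc (R1): 92% × 14% = 12.88% of Bluewater Logistics SA.
Chain via Highfield Partners LP (R1): 88% × 18% = 15.84% of Bluewater Logistics SA.
Direct interest in Bluewater Logistics SA: 27%.
Aggregating (R3): 10.54% + 12.88% + 15.84% + 27% = 66.26%.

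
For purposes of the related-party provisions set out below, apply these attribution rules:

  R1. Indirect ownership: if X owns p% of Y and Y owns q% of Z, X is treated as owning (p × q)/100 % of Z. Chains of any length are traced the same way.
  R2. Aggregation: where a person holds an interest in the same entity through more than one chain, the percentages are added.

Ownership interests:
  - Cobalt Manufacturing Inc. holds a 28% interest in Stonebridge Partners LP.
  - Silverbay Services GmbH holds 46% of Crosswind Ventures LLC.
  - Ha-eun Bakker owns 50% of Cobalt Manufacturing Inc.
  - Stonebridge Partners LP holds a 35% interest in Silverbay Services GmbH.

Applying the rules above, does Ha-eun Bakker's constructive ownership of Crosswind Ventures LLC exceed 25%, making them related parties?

Chain via Cobalt Manufacturing Inc. → Stonebridge Partners LP → Silverbay Services GmbH (R1): 50% × 28% × 35% × 46% = 2.254% of Crosswind Ventures LLC.
2.254% does not exceed the 25% threshold, so Ha-eun is not a related party to Crosswind Ventures LLC.

No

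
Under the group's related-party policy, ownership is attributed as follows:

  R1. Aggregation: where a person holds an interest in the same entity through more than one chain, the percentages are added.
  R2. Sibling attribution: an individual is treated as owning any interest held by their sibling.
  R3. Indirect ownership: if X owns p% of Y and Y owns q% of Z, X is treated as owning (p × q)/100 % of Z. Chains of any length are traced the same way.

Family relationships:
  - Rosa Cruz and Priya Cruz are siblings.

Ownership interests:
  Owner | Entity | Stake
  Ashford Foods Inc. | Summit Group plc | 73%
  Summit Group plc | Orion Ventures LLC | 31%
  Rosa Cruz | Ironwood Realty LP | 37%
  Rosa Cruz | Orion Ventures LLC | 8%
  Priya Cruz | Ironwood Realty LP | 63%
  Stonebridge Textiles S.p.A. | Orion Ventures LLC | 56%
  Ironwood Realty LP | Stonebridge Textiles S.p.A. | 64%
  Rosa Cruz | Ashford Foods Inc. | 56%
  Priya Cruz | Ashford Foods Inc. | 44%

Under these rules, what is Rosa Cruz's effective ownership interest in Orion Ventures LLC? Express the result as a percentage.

66.47%

By sibling attribution (R2), Rosa Cruz is treated as also owning Priya Cruz's interest in Ashford Foods Inc, giving 56% + 44% = 100%.
By sibling attribution (R2), Rosa Cruz is treated as also owning Priya Cruz's interest in Ironwood Realty LP, giving 37% + 63% = 100%.
Chain via Ashford Foods Inc. → Summit Group plc (R3): 100% × 73% × 31% = 22.63% of Orion Ventures LLC.
Chain via Ironwood Realty LP → Stonebridge Textiles S.p.A. (R3): 100% × 64% × 56% = 35.84% of Orion Ventures LLC.
Direct interest in Orion Ventures LLC: 8%.
Aggregating (R1): 22.63% + 35.84% + 8% = 66.47%.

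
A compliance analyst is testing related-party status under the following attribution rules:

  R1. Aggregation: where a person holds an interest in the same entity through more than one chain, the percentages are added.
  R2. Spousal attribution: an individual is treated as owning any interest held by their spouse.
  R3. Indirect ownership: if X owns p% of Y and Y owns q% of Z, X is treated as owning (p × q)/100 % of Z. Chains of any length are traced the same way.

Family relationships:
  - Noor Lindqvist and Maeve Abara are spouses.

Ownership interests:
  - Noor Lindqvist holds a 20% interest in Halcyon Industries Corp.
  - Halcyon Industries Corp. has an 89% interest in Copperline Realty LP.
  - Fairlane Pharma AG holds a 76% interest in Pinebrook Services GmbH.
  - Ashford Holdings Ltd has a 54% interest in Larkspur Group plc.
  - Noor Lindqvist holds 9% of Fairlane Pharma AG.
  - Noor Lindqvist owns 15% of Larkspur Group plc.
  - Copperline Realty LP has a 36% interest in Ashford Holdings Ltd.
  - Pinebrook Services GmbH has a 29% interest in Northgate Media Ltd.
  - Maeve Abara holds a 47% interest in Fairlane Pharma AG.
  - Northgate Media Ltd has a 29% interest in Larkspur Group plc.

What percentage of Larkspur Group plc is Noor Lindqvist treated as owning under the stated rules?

By spousal attribution (R2), Noor Lindqvist is treated as also owning Maeve Abara's interest in Fairlane Pharma AG, giving 9% + 47% = 56%.
Chain via Halcyon Industries Corp. → Copperline Realty LP → Ashford Holdings Ltd (R3): 20% × 89% × 36% × 54% = 3.46032% of Larkspur Group plc.
Chain via Fairlane Pharma AG → Pinebrook Services GmbH → Northgate Media Ltd (R3): 56% × 76% × 29% × 29% = 3.579296% of Larkspur Group plc.
Direct interest in Larkspur Group plc: 15%.
Aggregating (R1): 3.46032% + 3.579296% + 15% = 22.039616%.

22.039616%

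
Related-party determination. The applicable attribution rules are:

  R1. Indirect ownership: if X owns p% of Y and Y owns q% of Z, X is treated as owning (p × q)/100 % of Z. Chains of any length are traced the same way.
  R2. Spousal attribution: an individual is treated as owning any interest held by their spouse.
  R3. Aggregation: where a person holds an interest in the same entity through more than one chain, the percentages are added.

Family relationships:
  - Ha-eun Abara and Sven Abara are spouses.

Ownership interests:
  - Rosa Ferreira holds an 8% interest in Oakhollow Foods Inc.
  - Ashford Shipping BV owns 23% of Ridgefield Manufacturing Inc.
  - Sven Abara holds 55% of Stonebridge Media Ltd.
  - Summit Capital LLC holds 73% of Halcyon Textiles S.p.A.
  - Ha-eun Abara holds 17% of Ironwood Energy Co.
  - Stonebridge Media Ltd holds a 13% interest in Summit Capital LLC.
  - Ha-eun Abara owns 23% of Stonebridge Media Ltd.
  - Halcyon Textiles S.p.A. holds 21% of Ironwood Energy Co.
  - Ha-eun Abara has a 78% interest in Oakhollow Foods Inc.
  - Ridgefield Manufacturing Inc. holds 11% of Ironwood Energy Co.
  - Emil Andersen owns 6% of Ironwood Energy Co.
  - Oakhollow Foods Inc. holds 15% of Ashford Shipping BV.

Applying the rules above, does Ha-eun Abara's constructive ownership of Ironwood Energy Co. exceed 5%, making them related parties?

Yes

By spousal attribution (R2), Ha-eun Abara is treated as also owning Sven Abara's interest in Stonebridge Media Ltd, giving 23% + 55% = 78%.
Chain via Oakhollow Foods Inc. → Ashford Shipping BV → Ridgefield Manufacturing Inc. (R1): 78% × 15% × 23% × 11% = 0.29601% of Ironwood Energy Co.
Chain via Stonebridge Media Ltd → Summit Capital LLC → Halcyon Textiles S.p.A. (R1): 78% × 13% × 73% × 21% = 1.554462% of Ironwood Energy Co.
Direct interest in Ironwood Energy Co: 17%.
Aggregating (R3): 0.29601% + 1.554462% + 17% = 18.850472%.
18.850472% exceeds the 5% threshold, so Ha-eun is a related party to Ironwood Energy Co.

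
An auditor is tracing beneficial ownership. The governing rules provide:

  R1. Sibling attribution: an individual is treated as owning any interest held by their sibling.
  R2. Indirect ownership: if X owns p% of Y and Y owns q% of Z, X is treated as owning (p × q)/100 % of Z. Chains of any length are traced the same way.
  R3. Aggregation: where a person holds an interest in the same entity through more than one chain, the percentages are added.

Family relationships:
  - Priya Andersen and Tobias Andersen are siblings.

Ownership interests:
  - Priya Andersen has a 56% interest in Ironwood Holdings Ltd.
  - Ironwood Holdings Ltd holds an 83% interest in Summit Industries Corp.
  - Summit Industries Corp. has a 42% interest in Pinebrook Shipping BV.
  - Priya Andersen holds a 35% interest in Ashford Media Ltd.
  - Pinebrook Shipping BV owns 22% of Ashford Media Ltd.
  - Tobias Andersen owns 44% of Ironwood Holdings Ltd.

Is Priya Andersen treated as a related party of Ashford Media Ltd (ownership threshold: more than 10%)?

By sibling attribution (R1), Priya Andersen is treated as also owning Tobias Andersen's interest in Ironwood Holdings Ltd, giving 56% + 44% = 100%.
Chain via Ironwood Holdings Ltd → Summit Industries Corp. → Pinebrook Shipping BV (R2): 100% × 83% × 42% × 22% = 7.6692% of Ashford Media Ltd.
Direct interest in Ashford Media Ltd: 35%.
Aggregating (R3): 7.6692% + 35% = 42.6692%.
42.6692% exceeds the 10% threshold, so Priya is a related party to Ashford Media Ltd.

Yes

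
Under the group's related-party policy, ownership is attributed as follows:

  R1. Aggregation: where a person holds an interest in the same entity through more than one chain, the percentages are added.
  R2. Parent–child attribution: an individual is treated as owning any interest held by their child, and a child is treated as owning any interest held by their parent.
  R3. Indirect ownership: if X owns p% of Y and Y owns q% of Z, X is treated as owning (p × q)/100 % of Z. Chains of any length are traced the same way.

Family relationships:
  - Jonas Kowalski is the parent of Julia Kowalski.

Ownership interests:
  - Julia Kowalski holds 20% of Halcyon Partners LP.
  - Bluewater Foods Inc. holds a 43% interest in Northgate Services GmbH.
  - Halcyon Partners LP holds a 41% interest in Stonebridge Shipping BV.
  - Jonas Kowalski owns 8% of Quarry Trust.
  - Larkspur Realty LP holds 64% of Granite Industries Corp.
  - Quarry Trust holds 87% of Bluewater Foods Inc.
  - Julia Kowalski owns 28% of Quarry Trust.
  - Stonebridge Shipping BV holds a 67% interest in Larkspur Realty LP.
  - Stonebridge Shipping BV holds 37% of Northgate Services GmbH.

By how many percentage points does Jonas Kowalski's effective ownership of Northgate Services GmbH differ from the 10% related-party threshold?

6.5016

By parent–child attribution (R2), Jonas Kowalski is treated as also owning Julia Kowalski's interest in Quarry Trust, giving 8% + 28% = 36%.
By parent–child attribution (R2), Jonas Kowalski is treated as owning Julia Kowalski's 20% interest in Halcyon Partners LP.
Chain via Quarry Trust → Bluewater Foods Inc. (R3): 36% × 87% × 43% = 13.4676% of Northgate Services GmbH.
Chain via Halcyon Partners LP → Stonebridge Shipping BV (R3): 20% × 41% × 37% = 3.034% of Northgate Services GmbH.
Aggregating (R1): 13.4676% + 3.034% = 16.5016%.
16.5016% exceeds the 10% threshold by 6.5016 percentage points.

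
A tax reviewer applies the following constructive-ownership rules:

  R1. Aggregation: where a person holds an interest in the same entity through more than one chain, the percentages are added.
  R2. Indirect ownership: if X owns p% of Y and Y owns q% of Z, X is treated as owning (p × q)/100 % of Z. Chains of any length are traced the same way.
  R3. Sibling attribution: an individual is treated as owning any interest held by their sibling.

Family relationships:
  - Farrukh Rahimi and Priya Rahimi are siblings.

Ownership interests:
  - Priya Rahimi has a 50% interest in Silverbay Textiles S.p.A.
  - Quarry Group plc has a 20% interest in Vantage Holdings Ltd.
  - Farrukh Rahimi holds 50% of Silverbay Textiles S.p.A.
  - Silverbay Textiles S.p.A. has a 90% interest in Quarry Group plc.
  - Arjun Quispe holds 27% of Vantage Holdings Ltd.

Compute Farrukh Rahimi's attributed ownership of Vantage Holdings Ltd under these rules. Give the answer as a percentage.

18%

By sibling attribution (R3), Farrukh Rahimi is treated as also owning Priya Rahimi's interest in Silverbay Textiles S.p.A, giving 50% + 50% = 100%.
Chain via Silverbay Textiles S.p.A. → Quarry Group plc (R2): 100% × 90% × 20% = 18% of Vantage Holdings Ltd.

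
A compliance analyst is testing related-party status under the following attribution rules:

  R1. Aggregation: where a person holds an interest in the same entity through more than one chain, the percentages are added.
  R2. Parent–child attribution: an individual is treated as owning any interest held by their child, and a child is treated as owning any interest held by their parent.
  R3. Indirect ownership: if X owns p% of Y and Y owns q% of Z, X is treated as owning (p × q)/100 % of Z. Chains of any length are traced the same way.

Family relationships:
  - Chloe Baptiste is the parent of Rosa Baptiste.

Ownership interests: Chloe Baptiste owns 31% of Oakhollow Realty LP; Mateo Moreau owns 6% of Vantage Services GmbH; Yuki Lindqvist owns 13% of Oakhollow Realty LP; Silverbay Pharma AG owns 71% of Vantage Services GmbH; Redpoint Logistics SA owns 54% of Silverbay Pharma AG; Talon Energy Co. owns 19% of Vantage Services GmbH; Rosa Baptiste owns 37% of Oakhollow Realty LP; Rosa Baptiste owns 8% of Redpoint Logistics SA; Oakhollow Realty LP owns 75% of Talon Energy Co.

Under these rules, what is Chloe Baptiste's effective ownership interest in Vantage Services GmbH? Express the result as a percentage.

By parent–child attribution (R2), Chloe Baptiste is treated as also owning Rosa Baptiste's interest in Oakhollow Realty LP, giving 31% + 37% = 68%.
By parent–child attribution (R2), Chloe Baptiste is treated as owning Rosa Baptiste's 8% interest in Redpoint Logistics SA.
Chain via Oakhollow Realty LP → Talon Energy Co. (R3): 68% × 75% × 19% = 9.69% of Vantage Services GmbH.
Chain via Redpoint Logistics SA → Silverbay Pharma AG (R3): 8% × 54% × 71% = 3.0672% of Vantage Services GmbH.
Aggregating (R1): 9.69% + 3.0672% = 12.7572%.

12.7572%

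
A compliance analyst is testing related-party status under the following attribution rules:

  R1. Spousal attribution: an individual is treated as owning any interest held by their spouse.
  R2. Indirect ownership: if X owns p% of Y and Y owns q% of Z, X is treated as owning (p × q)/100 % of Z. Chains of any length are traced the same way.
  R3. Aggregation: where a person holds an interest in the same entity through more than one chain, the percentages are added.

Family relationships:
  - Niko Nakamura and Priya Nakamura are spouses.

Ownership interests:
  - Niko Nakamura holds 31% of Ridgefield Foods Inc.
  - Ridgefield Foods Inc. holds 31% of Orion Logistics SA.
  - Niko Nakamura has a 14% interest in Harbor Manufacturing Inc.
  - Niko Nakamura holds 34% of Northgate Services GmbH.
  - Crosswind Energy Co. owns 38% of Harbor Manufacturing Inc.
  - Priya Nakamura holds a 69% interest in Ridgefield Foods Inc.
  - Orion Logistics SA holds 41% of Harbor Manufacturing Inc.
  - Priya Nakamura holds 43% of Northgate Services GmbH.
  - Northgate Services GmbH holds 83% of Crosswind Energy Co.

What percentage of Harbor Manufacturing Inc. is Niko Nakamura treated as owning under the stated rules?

By spousal attribution (R1), Niko Nakamura is treated as also owning Priya Nakamura's interest in Ridgefield Foods Inc, giving 31% + 69% = 100%.
By spousal attribution (R1), Niko Nakamura is treated as also owning Priya Nakamura's interest in Northgate Services GmbH, giving 34% + 43% = 77%.
Chain via Ridgefield Foods Inc. → Orion Logistics SA (R2): 100% × 31% × 41% = 12.71% of Harbor Manufacturing Inc.
Chain via Northgate Services GmbH → Crosswind Energy Co. (R2): 77% × 83% × 38% = 24.2858% of Harbor Manufacturing Inc.
Direct interest in Harbor Manufacturing Inc: 14%.
Aggregating (R3): 12.71% + 24.2858% + 14% = 50.9958%.

50.9958%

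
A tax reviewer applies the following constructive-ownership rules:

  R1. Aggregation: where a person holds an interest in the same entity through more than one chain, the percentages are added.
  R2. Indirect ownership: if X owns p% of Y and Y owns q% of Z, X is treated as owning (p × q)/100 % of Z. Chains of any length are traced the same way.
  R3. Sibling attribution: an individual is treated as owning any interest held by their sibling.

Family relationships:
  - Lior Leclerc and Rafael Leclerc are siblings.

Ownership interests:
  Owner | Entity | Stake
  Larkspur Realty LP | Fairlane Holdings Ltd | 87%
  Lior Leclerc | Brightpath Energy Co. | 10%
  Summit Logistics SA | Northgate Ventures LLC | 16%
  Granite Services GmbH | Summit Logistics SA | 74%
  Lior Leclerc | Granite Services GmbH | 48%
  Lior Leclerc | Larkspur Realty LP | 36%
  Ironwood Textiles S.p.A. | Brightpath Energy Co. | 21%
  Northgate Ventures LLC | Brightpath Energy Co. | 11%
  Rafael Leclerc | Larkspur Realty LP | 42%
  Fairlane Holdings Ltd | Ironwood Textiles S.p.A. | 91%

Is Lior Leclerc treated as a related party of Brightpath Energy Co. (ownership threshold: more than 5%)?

Yes

By sibling attribution (R3), Lior Leclerc is treated as also owning Rafael Leclerc's interest in Larkspur Realty LP, giving 36% + 42% = 78%.
Chain via Granite Services GmbH → Summit Logistics SA → Northgate Ventures LLC (R2): 48% × 74% × 16% × 11% = 0.625152% of Brightpath Energy Co.
Chain via Larkspur Realty LP → Fairlane Holdings Ltd → Ironwood Textiles S.p.A. (R2): 78% × 87% × 91% × 21% = 12.968046% of Brightpath Energy Co.
Direct interest in Brightpath Energy Co: 10%.
Aggregating (R1): 0.625152% + 12.968046% + 10% = 23.593198%.
23.593198% exceeds the 5% threshold, so Lior is a related party to Brightpath Energy Co.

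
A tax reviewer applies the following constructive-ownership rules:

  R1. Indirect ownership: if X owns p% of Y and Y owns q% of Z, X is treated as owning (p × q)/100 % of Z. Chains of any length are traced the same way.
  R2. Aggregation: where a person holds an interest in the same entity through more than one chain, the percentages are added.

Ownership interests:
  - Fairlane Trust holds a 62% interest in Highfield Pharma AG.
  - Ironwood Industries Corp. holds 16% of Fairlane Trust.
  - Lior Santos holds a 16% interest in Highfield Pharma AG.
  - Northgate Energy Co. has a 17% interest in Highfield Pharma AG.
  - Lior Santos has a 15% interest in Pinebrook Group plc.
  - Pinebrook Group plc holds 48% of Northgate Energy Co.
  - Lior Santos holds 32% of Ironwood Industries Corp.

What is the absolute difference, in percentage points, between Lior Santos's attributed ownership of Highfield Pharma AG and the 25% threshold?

Chain via Ironwood Industries Corp. → Fairlane Trust (R1): 32% × 16% × 62% = 3.1744% of Highfield Pharma AG.
Chain via Pinebrook Group plc → Northgate Energy Co. (R1): 15% × 48% × 17% = 1.224% of Highfield Pharma AG.
Direct interest in Highfield Pharma AG: 16%.
Aggregating (R2): 3.1744% + 1.224% + 16% = 20.3984%.
20.3984% falls short of the 25% threshold by 4.6016 percentage points.

4.6016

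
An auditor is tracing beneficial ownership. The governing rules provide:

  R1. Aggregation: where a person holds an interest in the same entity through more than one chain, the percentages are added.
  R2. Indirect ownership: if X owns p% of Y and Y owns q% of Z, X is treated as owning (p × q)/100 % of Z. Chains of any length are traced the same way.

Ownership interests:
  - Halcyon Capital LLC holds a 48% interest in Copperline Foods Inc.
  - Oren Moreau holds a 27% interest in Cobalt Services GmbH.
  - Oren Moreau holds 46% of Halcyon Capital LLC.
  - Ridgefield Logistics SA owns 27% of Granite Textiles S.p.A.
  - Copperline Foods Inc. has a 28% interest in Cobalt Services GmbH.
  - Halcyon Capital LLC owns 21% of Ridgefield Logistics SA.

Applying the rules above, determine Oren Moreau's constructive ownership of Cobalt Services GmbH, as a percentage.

33.1824%

Chain via Halcyon Capital LLC → Copperline Foods Inc. (R2): 46% × 48% × 28% = 6.1824% of Cobalt Services GmbH.
Direct interest in Cobalt Services GmbH: 27%.
Aggregating (R1): 6.1824% + 27% = 33.1824%.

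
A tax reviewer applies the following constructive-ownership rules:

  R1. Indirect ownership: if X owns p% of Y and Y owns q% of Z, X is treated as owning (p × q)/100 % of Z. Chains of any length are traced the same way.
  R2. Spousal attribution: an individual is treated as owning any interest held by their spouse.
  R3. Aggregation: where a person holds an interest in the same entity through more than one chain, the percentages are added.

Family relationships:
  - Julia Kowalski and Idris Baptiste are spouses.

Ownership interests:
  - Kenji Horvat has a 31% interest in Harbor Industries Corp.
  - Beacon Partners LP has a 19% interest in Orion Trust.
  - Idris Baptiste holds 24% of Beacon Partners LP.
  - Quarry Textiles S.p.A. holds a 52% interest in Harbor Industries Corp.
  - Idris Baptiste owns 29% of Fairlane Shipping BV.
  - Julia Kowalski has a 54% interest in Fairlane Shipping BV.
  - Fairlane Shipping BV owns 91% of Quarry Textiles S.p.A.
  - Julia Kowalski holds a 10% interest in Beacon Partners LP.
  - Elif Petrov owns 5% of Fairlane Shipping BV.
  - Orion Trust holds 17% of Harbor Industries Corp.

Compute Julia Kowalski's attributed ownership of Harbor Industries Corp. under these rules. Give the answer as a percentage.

By spousal attribution (R2), Julia Kowalski is treated as also owning Idris Baptiste's interest in Fairlane Shipping BV, giving 54% + 29% = 83%.
By spousal attribution (R2), Julia Kowalski is treated as also owning Idris Baptiste's interest in Beacon Partners LP, giving 10% + 24% = 34%.
Chain via Fairlane Shipping BV → Quarry Textiles S.p.A. (R1): 83% × 91% × 52% = 39.2756% of Harbor Industries Corp.
Chain via Beacon Partners LP → Orion Trust (R1): 34% × 19% × 17% = 1.0982% of Harbor Industries Corp.
Aggregating (R3): 39.2756% + 1.0982% = 40.3738%.

40.3738%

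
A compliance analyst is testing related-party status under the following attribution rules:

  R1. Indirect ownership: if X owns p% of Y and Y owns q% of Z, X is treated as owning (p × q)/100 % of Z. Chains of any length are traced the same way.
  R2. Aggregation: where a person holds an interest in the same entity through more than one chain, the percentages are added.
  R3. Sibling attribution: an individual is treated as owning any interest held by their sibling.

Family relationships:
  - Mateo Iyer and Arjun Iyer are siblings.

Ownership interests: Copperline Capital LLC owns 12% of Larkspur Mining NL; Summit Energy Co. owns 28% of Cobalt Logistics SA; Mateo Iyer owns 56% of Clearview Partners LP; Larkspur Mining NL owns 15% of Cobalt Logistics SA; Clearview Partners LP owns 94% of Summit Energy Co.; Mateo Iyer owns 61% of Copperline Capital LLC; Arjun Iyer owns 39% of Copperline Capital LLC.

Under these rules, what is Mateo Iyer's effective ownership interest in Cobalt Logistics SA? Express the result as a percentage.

By sibling attribution (R3), Mateo Iyer is treated as also owning Arjun Iyer's interest in Copperline Capital LLC, giving 61% + 39% = 100%.
Chain via Clearview Partners LP → Summit Energy Co. (R1): 56% × 94% × 28% = 14.7392% of Cobalt Logistics SA.
Chain via Copperline Capital LLC → Larkspur Mining NL (R1): 100% × 12% × 15% = 1.8% of Cobalt Logistics SA.
Aggregating (R2): 14.7392% + 1.8% = 16.5392%.

16.5392%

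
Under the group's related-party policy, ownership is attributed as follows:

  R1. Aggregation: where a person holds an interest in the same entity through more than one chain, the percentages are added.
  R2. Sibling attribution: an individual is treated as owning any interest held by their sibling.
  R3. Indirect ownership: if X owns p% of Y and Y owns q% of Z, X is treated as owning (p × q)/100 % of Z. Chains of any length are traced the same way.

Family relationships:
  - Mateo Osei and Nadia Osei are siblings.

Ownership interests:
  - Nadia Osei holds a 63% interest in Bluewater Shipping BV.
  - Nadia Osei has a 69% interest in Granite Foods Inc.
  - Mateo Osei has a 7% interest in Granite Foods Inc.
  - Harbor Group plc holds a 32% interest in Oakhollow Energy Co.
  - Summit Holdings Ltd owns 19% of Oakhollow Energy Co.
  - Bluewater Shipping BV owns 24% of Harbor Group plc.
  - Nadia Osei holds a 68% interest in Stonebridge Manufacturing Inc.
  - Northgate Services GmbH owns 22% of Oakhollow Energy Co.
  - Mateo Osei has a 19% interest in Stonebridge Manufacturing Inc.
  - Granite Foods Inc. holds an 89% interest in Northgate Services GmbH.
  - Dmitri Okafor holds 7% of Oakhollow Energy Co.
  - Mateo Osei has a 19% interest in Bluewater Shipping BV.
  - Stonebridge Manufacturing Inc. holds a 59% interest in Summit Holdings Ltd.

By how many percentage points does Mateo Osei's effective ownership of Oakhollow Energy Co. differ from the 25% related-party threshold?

By sibling attribution (R2), Mateo Osei is treated as also owning Nadia Osei's interest in Bluewater Shipping BV, giving 19% + 63% = 82%.
By sibling attribution (R2), Mateo Osei is treated as also owning Nadia Osei's interest in Granite Foods Inc, giving 7% + 69% = 76%.
By sibling attribution (R2), Mateo Osei is treated as also owning Nadia Osei's interest in Stonebridge Manufacturing Inc, giving 19% + 68% = 87%.
Chain via Bluewater Shipping BV → Harbor Group plc (R3): 82% × 24% × 32% = 6.2976% of Oakhollow Energy Co.
Chain via Granite Foods Inc. → Northgate Services GmbH (R3): 76% × 89% × 22% = 14.8808% of Oakhollow Energy Co.
Chain via Stonebridge Manufacturing Inc. → Summit Holdings Ltd (R3): 87% × 59% × 19% = 9.7527% of Oakhollow Energy Co.
Aggregating (R1): 6.2976% + 14.8808% + 9.7527% = 30.9311%.
30.9311% exceeds the 25% threshold by 5.9311 percentage points.

5.9311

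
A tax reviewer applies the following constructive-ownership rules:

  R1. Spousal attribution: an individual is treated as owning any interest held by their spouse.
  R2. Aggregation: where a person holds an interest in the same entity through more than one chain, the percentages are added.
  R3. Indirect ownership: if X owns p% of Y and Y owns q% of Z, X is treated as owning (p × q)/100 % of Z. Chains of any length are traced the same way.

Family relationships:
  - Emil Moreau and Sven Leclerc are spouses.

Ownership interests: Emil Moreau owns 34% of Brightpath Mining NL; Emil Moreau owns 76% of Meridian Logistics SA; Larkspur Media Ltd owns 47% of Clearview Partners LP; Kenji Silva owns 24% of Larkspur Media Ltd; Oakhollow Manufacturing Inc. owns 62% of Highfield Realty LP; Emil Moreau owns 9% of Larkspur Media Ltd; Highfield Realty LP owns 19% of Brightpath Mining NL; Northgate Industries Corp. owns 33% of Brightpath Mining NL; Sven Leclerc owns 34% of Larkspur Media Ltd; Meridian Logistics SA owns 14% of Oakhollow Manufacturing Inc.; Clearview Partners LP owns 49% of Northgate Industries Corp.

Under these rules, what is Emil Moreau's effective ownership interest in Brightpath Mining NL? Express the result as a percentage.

By spousal attribution (R1), Emil Moreau is treated as also owning Sven Leclerc's interest in Larkspur Media Ltd, giving 9% + 34% = 43%.
Chain via Larkspur Media Ltd → Clearview Partners LP → Northgate Industries Corp. (R3): 43% × 47% × 49% × 33% = 3.267957% of Brightpath Mining NL.
Chain via Meridian Logistics SA → Oakhollow Manufacturing Inc. → Highfield Realty LP (R3): 76% × 14% × 62% × 19% = 1.253392% of Brightpath Mining NL.
Direct interest in Brightpath Mining NL: 34%.
Aggregating (R2): 3.267957% + 1.253392% + 34% = 38.521349%.

38.521349%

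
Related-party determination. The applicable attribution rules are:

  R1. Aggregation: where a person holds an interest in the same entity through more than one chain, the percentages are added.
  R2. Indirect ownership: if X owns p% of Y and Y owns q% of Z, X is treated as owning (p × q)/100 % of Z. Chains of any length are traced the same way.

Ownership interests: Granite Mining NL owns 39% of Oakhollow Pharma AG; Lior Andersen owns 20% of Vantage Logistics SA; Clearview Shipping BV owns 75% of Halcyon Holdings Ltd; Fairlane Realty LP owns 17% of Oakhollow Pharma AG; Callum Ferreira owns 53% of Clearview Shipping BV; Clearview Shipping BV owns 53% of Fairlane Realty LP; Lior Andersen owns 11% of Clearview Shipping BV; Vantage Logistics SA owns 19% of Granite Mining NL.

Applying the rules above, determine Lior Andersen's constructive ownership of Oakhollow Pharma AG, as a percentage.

2.4731%

Chain via Vantage Logistics SA → Granite Mining NL (R2): 20% × 19% × 39% = 1.482% of Oakhollow Pharma AG.
Chain via Clearview Shipping BV → Fairlane Realty LP (R2): 11% × 53% × 17% = 0.9911% of Oakhollow Pharma AG.
Aggregating (R1): 1.482% + 0.9911% = 2.4731%.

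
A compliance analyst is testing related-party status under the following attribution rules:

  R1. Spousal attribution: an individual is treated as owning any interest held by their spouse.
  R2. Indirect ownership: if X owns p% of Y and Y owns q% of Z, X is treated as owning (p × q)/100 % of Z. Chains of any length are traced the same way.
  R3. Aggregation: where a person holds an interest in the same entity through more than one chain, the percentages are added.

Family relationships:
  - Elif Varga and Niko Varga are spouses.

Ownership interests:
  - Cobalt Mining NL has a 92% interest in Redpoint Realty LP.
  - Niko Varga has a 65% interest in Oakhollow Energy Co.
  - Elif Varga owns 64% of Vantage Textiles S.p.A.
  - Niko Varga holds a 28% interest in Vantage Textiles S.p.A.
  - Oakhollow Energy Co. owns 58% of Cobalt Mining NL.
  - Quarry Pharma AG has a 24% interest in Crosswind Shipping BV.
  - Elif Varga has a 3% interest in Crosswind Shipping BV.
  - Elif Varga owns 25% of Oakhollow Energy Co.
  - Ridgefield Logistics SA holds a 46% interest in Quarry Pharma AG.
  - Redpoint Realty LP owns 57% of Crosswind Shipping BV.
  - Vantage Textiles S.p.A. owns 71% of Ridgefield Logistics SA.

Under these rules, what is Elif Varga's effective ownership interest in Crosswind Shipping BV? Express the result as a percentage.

37.585008%

By spousal attribution (R1), Elif Varga is treated as also owning Niko Varga's interest in Vantage Textiles S.p.A, giving 64% + 28% = 92%.
By spousal attribution (R1), Elif Varga is treated as also owning Niko Varga's interest in Oakhollow Energy Co, giving 25% + 65% = 90%.
Chain via Vantage Textiles S.p.A. → Ridgefield Logistics SA → Quarry Pharma AG (R2): 92% × 71% × 46% × 24% = 7.211328% of Crosswind Shipping BV.
Chain via Oakhollow Energy Co. → Cobalt Mining NL → Redpoint Realty LP (R2): 90% × 58% × 92% × 57% = 27.37368% of Crosswind Shipping BV.
Direct interest in Crosswind Shipping BV: 3%.
Aggregating (R3): 7.211328% + 27.37368% + 3% = 37.585008%.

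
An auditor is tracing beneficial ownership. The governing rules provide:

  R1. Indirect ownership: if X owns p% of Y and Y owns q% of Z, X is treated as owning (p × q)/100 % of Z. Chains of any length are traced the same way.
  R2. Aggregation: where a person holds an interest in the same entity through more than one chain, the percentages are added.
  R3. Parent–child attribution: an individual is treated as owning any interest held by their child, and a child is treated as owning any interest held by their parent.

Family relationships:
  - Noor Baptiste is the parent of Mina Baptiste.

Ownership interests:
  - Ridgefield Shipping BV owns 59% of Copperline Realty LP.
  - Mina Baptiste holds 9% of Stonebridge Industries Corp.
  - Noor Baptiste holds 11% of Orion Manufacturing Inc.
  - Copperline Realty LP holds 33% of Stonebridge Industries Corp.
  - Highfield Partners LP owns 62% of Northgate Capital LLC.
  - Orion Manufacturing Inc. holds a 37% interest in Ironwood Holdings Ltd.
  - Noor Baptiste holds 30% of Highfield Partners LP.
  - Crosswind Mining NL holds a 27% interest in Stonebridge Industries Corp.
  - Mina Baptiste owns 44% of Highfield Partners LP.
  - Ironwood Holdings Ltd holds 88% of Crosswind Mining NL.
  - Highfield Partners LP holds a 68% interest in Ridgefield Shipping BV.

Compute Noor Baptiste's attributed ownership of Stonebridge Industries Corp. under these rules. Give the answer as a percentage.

By parent–child attribution (R3), Noor Baptiste is treated as also owning Mina Baptiste's interest in Highfield Partners LP, giving 30% + 44% = 74%.
By parent–child attribution (R3), Noor Baptiste is treated as owning Mina Baptiste's 9% interest in Stonebridge Industries Corp.
Chain via Orion Manufacturing Inc. → Ironwood Holdings Ltd → Crosswind Mining NL (R1): 11% × 37% × 88% × 27% = 0.967032% of Stonebridge Industries Corp.
Chain via Highfield Partners LP → Ridgefield Shipping BV → Copperline Realty LP (R1): 74% × 68% × 59% × 33% = 9.797304% of Stonebridge Industries Corp.
Direct interest in Stonebridge Industries Corp: 9%.
Aggregating (R2): 0.967032% + 9.797304% + 9% = 19.764336%.

19.764336%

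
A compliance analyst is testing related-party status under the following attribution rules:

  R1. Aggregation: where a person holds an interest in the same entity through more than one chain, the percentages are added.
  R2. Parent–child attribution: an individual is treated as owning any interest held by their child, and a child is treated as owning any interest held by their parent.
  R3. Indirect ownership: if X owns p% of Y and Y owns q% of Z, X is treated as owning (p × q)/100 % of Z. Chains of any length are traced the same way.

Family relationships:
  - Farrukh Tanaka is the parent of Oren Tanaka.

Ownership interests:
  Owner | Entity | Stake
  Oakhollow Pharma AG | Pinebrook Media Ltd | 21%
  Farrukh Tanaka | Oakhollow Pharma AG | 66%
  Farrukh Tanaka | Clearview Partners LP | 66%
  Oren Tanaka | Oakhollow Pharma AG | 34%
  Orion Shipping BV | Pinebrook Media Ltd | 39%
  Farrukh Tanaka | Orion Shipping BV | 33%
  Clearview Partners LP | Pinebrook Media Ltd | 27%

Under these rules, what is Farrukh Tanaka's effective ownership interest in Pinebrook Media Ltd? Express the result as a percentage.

By parent–child attribution (R2), Farrukh Tanaka is treated as also owning Oren Tanaka's interest in Oakhollow Pharma AG, giving 66% + 34% = 100%.
Chain via Clearview Partners LP (R3): 66% × 27% = 17.82% of Pinebrook Media Ltd.
Chain via Orion Shipping BV (R3): 33% × 39% = 12.87% of Pinebrook Media Ltd.
Chain via Oakhollow Pharma AG (R3): 100% × 21% = 21% of Pinebrook Media Ltd.
Aggregating (R1): 17.82% + 12.87% + 21% = 51.69%.

51.69%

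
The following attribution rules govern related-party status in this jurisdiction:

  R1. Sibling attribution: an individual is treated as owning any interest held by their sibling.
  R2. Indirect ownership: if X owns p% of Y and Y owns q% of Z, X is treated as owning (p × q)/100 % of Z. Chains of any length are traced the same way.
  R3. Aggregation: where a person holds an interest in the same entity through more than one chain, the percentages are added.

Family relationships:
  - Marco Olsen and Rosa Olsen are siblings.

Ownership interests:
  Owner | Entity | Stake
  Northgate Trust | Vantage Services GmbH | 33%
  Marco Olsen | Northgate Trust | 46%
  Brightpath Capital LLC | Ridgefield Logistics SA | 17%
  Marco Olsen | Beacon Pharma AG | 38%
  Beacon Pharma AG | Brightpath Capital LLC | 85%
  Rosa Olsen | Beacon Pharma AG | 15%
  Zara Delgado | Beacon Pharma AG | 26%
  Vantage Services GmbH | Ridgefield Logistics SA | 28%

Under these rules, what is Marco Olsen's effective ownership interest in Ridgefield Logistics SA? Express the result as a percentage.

By sibling attribution (R1), Marco Olsen is treated as also owning Rosa Olsen's interest in Beacon Pharma AG, giving 38% + 15% = 53%.
Chain via Beacon Pharma AG → Brightpath Capital LLC (R2): 53% × 85% × 17% = 7.6585% of Ridgefield Logistics SA.
Chain via Northgate Trust → Vantage Services GmbH (R2): 46% × 33% × 28% = 4.2504% of Ridgefield Logistics SA.
Aggregating (R3): 7.6585% + 4.2504% = 11.9089%.

11.9089%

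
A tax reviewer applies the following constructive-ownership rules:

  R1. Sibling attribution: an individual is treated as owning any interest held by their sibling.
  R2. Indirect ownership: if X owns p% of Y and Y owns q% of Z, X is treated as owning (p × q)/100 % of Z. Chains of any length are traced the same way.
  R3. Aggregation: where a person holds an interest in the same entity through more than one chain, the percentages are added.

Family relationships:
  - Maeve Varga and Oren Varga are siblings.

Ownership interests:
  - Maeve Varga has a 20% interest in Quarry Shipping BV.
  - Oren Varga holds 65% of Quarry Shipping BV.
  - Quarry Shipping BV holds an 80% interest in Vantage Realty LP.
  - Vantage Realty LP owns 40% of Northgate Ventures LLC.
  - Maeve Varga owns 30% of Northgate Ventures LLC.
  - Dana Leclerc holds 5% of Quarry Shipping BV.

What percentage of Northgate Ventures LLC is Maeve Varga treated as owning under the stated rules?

By sibling attribution (R1), Maeve Varga is treated as also owning Oren Varga's interest in Quarry Shipping BV, giving 20% + 65% = 85%.
Chain via Quarry Shipping BV → Vantage Realty LP (R2): 85% × 80% × 40% = 27.2% of Northgate Ventures LLC.
Direct interest in Northgate Ventures LLC: 30%.
Aggregating (R3): 27.2% + 30% = 57.2%.

57.2%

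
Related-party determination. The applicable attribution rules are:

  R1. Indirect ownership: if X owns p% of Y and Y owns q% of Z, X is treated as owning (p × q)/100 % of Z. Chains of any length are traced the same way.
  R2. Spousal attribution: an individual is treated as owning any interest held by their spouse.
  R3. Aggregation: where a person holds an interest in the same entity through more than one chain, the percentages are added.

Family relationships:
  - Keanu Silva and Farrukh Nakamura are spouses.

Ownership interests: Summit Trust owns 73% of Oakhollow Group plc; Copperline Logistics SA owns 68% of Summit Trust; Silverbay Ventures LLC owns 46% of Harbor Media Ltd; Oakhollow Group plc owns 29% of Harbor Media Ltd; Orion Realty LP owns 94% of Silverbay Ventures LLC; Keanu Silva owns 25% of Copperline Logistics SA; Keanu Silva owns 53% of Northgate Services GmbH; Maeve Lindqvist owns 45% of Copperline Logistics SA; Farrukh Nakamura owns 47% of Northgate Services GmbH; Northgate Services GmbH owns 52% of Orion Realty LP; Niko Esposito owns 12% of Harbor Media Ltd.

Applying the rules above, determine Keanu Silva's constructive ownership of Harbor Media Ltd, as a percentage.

26.0837%

By spousal attribution (R2), Keanu Silva is treated as also owning Farrukh Nakamura's interest in Northgate Services GmbH, giving 53% + 47% = 100%.
Chain via Northgate Services GmbH → Orion Realty LP → Silverbay Ventures LLC (R1): 100% × 52% × 94% × 46% = 22.4848% of Harbor Media Ltd.
Chain via Copperline Logistics SA → Summit Trust → Oakhollow Group plc (R1): 25% × 68% × 73% × 29% = 3.5989% of Harbor Media Ltd.
Aggregating (R3): 22.4848% + 3.5989% = 26.0837%.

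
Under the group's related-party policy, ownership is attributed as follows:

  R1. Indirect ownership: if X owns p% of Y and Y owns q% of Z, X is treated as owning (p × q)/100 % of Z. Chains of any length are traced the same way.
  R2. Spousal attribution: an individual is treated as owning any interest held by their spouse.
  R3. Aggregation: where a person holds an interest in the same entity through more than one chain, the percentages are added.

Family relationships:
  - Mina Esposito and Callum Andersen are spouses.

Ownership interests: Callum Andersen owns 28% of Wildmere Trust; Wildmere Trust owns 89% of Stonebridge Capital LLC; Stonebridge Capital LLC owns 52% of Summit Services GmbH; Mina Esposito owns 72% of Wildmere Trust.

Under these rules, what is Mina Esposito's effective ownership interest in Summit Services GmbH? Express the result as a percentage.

46.28%

By spousal attribution (R2), Mina Esposito is treated as also owning Callum Andersen's interest in Wildmere Trust, giving 72% + 28% = 100%.
Chain via Wildmere Trust → Stonebridge Capital LLC (R1): 100% × 89% × 52% = 46.28% of Summit Services GmbH.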